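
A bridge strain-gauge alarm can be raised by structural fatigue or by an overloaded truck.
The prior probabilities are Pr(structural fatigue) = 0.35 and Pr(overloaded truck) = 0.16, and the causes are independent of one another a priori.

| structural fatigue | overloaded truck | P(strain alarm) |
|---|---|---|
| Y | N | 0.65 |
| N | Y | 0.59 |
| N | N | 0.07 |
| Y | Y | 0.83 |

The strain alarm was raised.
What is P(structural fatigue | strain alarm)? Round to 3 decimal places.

Weight on structural fatigue=true, given the evidence: 0.191100 + 0.046480 = 0.237580
Normalizer over all consistent configurations: 0.07×0.65×0.84 + 0.59×0.65×0.16 + 0.65×0.35×0.84 + 0.83×0.35×0.16 = 0.337160
P(structural fatigue | strain alarm) = 0.237580/0.337160 ≈ 0.705

P(structural fatigue | strain alarm) ≈ 0.705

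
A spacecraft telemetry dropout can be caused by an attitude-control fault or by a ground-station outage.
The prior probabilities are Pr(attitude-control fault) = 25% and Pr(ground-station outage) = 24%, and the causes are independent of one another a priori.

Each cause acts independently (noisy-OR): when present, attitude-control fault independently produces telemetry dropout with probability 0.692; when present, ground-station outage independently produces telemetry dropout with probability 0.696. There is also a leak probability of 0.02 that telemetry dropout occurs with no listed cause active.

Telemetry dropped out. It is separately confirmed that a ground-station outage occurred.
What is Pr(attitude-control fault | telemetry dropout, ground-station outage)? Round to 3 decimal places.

Pr(attitude-control fault | telemetry dropout, ground-station outage) ≈ 0.301

Under noisy-OR, P(telemetry dropout | causes) = 1 − (1−0.02)·∏(1−qᵢ) over the active causes.
Enumerate both values of attitude-control fault and weight by the priors:
  P(telemetry dropout | ground-station outage) = 0.70208*0.75 + 0.908241*0.25
        = 0.526560 + 0.227060 = 0.753620
Keeping only the attitude-control fault-present terms gives 0.227060, so
  P(attitude-control fault | telemetry dropout, ground-station outage) = 0.227060 / 0.753620 ≈ 0.301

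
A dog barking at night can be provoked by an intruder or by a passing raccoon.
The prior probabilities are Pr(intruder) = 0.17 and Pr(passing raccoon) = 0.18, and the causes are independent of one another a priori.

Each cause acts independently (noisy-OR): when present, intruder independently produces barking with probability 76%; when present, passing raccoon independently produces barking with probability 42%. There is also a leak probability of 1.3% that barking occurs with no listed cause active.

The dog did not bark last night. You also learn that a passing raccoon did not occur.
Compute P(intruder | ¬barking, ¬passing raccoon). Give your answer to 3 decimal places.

P(intruder | ¬barking, ¬passing raccoon) ≈ 0.047

Under noisy-OR, P(barking | causes) = 1 − (1−0.013)·∏(1−qᵢ) over the active causes.
For the numerator, keep only intruder=true terms: 0.23688×0.17 = 0.040270
Normalizer over all consistent configurations: 0.987×0.83 + 0.23688×0.17 = 0.859480
P(intruder | ¬barking, ¬passing raccoon) = 0.040270/0.859480 ≈ 0.047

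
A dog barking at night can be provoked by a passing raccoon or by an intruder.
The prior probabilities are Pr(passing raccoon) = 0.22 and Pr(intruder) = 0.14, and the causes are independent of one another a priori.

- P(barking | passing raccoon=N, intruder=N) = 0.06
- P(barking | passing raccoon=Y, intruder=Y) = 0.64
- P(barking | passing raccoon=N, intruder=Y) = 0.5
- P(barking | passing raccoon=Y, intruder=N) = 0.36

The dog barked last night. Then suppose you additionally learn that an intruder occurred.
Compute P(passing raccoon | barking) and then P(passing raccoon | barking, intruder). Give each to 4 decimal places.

P(passing raccoon | barking) ≈ 0.4808; P(passing raccoon | barking, intruder) ≈ 0.2653

P(barking) = 0.06×0.78×0.86 + 0.5×0.78×0.14 + 0.36×0.22×0.86 + 0.64×0.22×0.14 = 0.040248 + 0.054600 + 0.068112 + 0.019712 = 0.182672
Of this, 0.087824 comes from 0.068112 + 0.019712 (the passing raccoon=true cases).
P(passing raccoon | barking) = 0.087824 / 0.182672 ≈ 0.4808

Now also conditioning on intruder=true:
For the numerator, keep only passing raccoon=true terms: 0.64×0.22 = 0.140800
Denominator P(barking | intruder): 0.5×0.78 + 0.64×0.22 = 0.530800
P(passing raccoon | barking, intruder) = 0.140800/0.530800 ≈ 0.2653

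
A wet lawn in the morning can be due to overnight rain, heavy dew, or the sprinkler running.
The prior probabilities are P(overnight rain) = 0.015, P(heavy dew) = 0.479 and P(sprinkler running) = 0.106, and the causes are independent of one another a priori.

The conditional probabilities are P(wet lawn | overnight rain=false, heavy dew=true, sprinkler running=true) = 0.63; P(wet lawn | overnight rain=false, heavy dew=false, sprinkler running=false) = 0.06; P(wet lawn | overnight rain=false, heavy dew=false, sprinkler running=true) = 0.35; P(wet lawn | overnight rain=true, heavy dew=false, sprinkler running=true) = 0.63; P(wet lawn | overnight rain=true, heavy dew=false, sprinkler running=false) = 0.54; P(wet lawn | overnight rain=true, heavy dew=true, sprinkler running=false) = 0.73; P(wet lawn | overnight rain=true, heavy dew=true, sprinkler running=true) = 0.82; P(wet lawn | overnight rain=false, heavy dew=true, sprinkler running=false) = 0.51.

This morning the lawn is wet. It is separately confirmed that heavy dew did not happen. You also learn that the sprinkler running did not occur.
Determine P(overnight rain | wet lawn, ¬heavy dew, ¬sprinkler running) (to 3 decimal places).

For the numerator, keep only overnight rain=true terms: 0.54·0.015 = 0.008100
The normalizing constant is 0.06·0.985 + 0.54·0.015 = 0.067200
P(overnight rain | wet lawn, ¬heavy dew, ¬sprinkler running) = 0.008100/0.067200 ≈ 0.121

P(overnight rain | wet lawn, ¬heavy dew, ¬sprinkler running) ≈ 0.121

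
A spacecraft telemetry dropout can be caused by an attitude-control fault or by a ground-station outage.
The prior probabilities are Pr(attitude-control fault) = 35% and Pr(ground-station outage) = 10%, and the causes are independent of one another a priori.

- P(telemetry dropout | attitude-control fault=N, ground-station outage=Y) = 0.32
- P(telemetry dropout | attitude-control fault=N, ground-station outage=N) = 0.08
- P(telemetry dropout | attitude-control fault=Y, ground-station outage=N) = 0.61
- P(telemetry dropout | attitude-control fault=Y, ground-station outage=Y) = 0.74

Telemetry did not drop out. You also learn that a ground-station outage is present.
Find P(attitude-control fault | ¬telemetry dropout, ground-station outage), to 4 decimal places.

P(¬telemetry dropout | ground-station outage) = 0.68×0.65 + 0.26×0.35 = 0.442000 + 0.091000 = 0.533000
Of this, 0.091000 comes from 0.26×0.35 (the attitude-control fault=true cases).
P(attitude-control fault | ¬telemetry dropout, ground-station outage) = 0.091000 / 0.533000 ≈ 0.1707

P(attitude-control fault | ¬telemetry dropout, ground-station outage) ≈ 0.1707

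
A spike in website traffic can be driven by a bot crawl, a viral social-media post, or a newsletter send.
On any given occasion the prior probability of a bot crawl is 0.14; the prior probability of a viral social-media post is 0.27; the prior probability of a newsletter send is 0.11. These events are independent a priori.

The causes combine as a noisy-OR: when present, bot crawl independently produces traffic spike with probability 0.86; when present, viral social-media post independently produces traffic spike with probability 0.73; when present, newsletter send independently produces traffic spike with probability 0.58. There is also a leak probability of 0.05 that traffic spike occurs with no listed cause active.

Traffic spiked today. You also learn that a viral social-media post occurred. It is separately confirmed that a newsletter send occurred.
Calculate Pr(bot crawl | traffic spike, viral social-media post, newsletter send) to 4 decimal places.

Under noisy-OR, P(traffic spike | causes) = 1 − (1−0.05)·∏(1−qᵢ) over the active causes.
Numerator (weight on configurations with bot crawl): 0.984918·0.14 = 0.137889
Denominator P(traffic spike | viral social-media post, newsletter send): 0.89227·0.86 + 0.984918·0.14 = 0.905241
Posterior = 0.137889 / 0.905241 ≈ 0.1523

Pr(bot crawl | traffic spike, viral social-media post, newsletter send) ≈ 0.1523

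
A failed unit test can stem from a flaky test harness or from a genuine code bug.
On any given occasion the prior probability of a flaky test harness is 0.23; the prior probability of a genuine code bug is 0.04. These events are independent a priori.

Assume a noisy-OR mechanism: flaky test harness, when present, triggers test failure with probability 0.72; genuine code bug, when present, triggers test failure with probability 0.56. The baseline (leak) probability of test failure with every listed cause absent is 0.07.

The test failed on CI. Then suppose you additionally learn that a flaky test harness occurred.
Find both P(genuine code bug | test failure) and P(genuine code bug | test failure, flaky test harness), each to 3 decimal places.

Under noisy-OR, P(test failure | causes) = 1 − (1−0.07)·∏(1−qᵢ) over the active causes.
By total probability over the 4 (flaky test harness, genuine code bug) configurations:
  P(test failure) = 0.07*0.77*0.96 + 0.5908*0.77*0.04 + 0.7396*0.23*0.96 + 0.885424*0.23*0.04
        = 0.051744 + 0.018197 + 0.163304 + 0.008146 = 0.241391
Keeping only the genuine code bug-present terms gives 0.026343, so
  P(genuine code bug | test failure) = 0.026343 / 0.241391 ≈ 0.109

Now also conditioning on flaky test harness=true:
Sum P(test failure|·) weighted by the priors over both values of genuine code bug:
  P(test failure | flaky test harness) = 0.7396*0.96 + 0.885424*0.04
        = 0.710016 + 0.035417 = 0.745433
The terms with genuine code bug present sum to 0.035417, so
  P(genuine code bug | test failure, flaky test harness) = 0.035417 / 0.745433 ≈ 0.048
The drop from 0.109 to 0.048 is the explaining-away (discounting) effect.

P(genuine code bug | test failure) ≈ 0.109; P(genuine code bug | test failure, flaky test harness) ≈ 0.048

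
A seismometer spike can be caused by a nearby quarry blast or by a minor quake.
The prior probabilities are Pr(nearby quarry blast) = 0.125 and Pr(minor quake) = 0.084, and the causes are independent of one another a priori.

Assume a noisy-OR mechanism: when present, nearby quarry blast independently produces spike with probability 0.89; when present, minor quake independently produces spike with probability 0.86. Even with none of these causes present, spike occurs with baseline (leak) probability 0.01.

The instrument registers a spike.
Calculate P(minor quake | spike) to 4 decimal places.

Under noisy-OR, P(spike | causes) = 1 − (1−0.01)·∏(1−qᵢ) over the active causes.
P(spike) = 0.01·0.875·0.916 + 0.8614·0.875·0.084 + 0.8911·0.125·0.916 + 0.984754·0.125·0.084 = 0.008015 + 0.063313 + 0.102031 + 0.010340 = 0.183699
Of this, 0.073653 comes from 0.063313 + 0.010340 (the minor quake=true cases).
Hence the posterior is 0.073653/0.183699 ≈ 0.4009.

P(minor quake | spike) ≈ 0.4009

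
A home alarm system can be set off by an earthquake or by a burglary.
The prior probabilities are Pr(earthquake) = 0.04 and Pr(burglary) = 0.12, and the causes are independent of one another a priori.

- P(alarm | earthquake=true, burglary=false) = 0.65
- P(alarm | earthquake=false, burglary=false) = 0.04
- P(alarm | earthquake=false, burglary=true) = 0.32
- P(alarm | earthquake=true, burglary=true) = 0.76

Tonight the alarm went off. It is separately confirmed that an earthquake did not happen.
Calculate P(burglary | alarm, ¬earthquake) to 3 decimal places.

P(alarm | ¬earthquake) = 0.04·0.88 + 0.32·0.12 = 0.035200 + 0.038400 = 0.073600
Of this, 0.038400 comes from 0.32·0.12 (the burglary=true cases).
So P(burglary | alarm, ¬earthquake) = 0.038400/0.073600 ≈ 0.522.

P(burglary | alarm, ¬earthquake) ≈ 0.522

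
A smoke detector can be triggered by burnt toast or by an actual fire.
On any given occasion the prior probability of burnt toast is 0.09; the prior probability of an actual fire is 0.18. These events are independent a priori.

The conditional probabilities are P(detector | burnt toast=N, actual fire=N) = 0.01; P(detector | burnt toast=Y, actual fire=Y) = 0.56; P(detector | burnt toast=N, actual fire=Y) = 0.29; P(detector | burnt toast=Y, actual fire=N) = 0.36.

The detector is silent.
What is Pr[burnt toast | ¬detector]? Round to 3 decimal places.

Pr[burnt toast | ¬detector] ≈ 0.060

Enumerate the 4 (burnt toast, actual fire) configurations and weight by the priors:
  P(¬detector) = 0.99*0.91*0.82 + 0.71*0.91*0.18 + 0.64*0.09*0.82 + 0.44*0.09*0.18
        = 0.738738 + 0.116298 + 0.047232 + 0.007128 = 0.909396
The terms with burnt toast present sum to 0.054360, so
  P(burnt toast | ¬detector) = 0.054360 / 0.909396 ≈ 0.060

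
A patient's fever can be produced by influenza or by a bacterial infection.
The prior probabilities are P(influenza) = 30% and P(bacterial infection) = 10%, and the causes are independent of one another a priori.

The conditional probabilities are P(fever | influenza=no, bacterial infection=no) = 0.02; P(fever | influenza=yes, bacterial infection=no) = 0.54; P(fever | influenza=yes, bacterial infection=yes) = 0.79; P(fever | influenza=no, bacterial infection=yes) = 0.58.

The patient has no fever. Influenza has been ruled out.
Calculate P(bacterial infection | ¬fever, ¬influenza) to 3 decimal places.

Weight on bacterial infection=true, given the evidence: 0.42·0.1 = 0.042000
The normalizing constant is 0.98·0.9 + 0.42·0.1 = 0.924000
P(bacterial infection | ¬fever, ¬influenza) = 0.042000/0.924000 ≈ 0.045

P(bacterial infection | ¬fever, ¬influenza) ≈ 0.045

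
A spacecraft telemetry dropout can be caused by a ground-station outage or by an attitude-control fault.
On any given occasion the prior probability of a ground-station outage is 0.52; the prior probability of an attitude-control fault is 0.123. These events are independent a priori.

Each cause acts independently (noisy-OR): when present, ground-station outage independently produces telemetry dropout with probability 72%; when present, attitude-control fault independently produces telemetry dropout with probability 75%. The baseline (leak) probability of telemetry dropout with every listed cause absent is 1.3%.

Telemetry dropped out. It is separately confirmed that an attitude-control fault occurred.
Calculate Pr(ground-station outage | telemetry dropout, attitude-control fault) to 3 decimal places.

Under noisy-OR, P(telemetry dropout | causes) = 1 − (1−0.013)·∏(1−qᵢ) over the active causes.
Numerator (weight on configurations with ground-station outage): 0.93091×0.52 = 0.484073
Denominator P(telemetry dropout | attitude-control fault): 0.75325×0.48 + 0.93091×0.52 = 0.845633
Posterior = 0.484073 / 0.845633 ≈ 0.572

Pr(ground-station outage | telemetry dropout, attitude-control fault) ≈ 0.572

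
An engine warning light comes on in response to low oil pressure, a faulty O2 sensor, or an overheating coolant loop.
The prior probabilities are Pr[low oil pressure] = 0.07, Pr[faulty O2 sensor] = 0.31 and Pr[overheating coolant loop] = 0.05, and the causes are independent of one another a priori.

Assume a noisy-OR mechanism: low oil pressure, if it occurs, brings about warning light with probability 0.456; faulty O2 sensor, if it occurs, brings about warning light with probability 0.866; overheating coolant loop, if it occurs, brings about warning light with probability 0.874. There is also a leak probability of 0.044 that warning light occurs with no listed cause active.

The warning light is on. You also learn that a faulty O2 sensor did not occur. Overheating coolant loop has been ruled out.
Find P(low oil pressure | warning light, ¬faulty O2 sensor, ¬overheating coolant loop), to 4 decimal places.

Under noisy-OR, P(warning light | causes) = 1 − (1−0.044)·∏(1−qᵢ) over the active causes.
Enumerate both values of low oil pressure and weight by the priors:
  P(warning light | ¬faulty O2 sensor, ¬overheating coolant loop) = 0.044·0.93 + 0.479936·0.07
        = 0.040920 + 0.033596 = 0.074516
Keeping only the low oil pressure-present terms gives 0.033596, so
  P(low oil pressure | warning light, ¬faulty O2 sensor, ¬overheating coolant loop) = 0.033596 / 0.074516 ≈ 0.4509

P(low oil pressure | warning light, ¬faulty O2 sensor, ¬overheating coolant loop) ≈ 0.4509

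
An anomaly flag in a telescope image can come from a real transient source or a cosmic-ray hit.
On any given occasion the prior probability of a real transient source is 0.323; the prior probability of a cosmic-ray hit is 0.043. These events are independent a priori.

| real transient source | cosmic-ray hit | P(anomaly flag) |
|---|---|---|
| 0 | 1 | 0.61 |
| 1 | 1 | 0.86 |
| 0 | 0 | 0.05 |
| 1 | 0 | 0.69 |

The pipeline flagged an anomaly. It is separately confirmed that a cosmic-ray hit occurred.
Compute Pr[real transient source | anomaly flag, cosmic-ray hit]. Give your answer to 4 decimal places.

Pr[real transient source | anomaly flag, cosmic-ray hit] ≈ 0.4021

Numerator (weight on configurations with real transient source): 0.86*0.323 = 0.277780
Normalizer over all consistent configurations: 0.61*0.677 + 0.86*0.323 = 0.690750
Posterior = 0.277780 / 0.690750 ≈ 0.4021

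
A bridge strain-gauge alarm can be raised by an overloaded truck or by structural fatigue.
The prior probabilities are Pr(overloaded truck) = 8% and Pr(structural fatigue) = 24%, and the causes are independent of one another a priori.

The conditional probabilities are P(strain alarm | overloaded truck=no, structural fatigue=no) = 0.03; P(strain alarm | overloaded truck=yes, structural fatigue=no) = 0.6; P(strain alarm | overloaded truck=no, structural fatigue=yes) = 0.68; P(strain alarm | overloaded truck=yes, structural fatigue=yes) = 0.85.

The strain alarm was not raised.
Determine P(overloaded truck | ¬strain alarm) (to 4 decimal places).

P(overloaded truck | ¬strain alarm) ≈ 0.0350

P(¬strain alarm) = 0.97·0.92·0.76 + 0.32·0.92·0.24 + 0.4·0.08·0.76 + 0.15·0.08·0.24 = 0.678224 + 0.070656 + 0.024320 + 0.002880 = 0.776080
Restricting to configurations with overloaded truck present: 0.024320 + 0.002880 = 0.027200.
P(overloaded truck | ¬strain alarm) = 0.027200 / 0.776080 ≈ 0.0350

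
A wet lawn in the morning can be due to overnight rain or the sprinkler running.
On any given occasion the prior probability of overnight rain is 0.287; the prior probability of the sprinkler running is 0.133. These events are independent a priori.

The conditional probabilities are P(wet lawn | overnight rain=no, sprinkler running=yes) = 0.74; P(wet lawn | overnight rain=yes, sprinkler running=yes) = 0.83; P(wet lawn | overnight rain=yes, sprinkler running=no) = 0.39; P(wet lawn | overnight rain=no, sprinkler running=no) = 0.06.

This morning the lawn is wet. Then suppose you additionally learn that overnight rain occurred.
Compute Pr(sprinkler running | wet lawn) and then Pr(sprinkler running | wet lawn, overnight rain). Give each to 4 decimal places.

Enumerate the 4 (overnight rain, sprinkler running) configurations and weight by the priors:
  P(wet lawn) = 0.06*0.713*0.867 + 0.74*0.713*0.133 + 0.39*0.287*0.867 + 0.83*0.287*0.133
        = 0.037090 + 0.070173 + 0.097043 + 0.031682 = 0.235988
Keeping only the sprinkler running-present terms gives 0.101855, so
  P(sprinkler running | wet lawn) = 0.101855 / 0.235988 ≈ 0.4316

Now condition on the additional information:
Weight on sprinkler running=true, given the evidence: 0.83*0.133 = 0.110390
Normalizer over all consistent configurations: 0.39*0.867 + 0.83*0.133 = 0.448520
Posterior = 0.110390 / 0.448520 ≈ 0.2461
This is intercausal reasoning (explaining away): once overnight rain accounts for the wet lawn, sprinkler running becomes less likely.

Pr(sprinkler running | wet lawn) ≈ 0.4316; Pr(sprinkler running | wet lawn, overnight rain) ≈ 0.2461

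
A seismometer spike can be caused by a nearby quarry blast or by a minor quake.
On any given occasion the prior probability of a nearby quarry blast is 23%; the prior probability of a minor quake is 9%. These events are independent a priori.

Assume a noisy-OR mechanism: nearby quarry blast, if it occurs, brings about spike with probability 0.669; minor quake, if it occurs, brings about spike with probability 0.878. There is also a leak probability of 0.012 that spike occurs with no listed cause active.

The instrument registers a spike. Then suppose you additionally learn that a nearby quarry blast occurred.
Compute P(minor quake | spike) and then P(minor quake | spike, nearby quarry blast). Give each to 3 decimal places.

P(minor quake | spike) ≈ 0.351; P(minor quake | spike, nearby quarry blast) ≈ 0.124

Under noisy-OR, P(spike | causes) = 1 − (1−0.012)·∏(1−qᵢ) over the active causes.
Sum P(spike|·) weighted by the priors over the 4 (nearby quarry blast, minor quake) configurations:
  P(spike) = 0.012×0.77×0.91 + 0.879464×0.77×0.09 + 0.672972×0.23×0.91 + 0.960103×0.23×0.09
        = 0.008408 + 0.060947 + 0.140853 + 0.019874 = 0.230082
The terms with minor quake present sum to 0.080821, so
  P(minor quake | spike) = 0.080821 / 0.230082 ≈ 0.351

Now also conditioning on nearby quarry blast=true:
By total probability over both values of minor quake:
  P(spike | nearby quarry blast) = 0.672972·0.91 + 0.960103·0.09
        = 0.612405 + 0.086409 = 0.698814
The terms with minor quake present sum to 0.086409, so
  P(minor quake | spike, nearby quarry blast) = 0.086409 / 0.698814 ≈ 0.124
— nearby quarry blast explains away the evidence for minor quake.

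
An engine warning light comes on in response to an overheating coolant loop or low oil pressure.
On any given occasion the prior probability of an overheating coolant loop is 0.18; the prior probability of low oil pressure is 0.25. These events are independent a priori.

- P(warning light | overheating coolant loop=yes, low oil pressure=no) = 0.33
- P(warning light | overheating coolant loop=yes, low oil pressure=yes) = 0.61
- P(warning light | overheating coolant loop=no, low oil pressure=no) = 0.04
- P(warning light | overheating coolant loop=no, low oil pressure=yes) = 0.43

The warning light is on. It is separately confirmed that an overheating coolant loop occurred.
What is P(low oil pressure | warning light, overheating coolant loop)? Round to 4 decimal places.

P(warning light | overheating coolant loop) = 0.33·0.75 + 0.61·0.25 = 0.247500 + 0.152500 = 0.400000
Of this, 0.152500 comes from 0.61·0.25 (the low oil pressure=true cases).
P(low oil pressure | warning light, overheating coolant loop) = 0.152500 / 0.400000 ≈ 0.3812

P(low oil pressure | warning light, overheating coolant loop) ≈ 0.3812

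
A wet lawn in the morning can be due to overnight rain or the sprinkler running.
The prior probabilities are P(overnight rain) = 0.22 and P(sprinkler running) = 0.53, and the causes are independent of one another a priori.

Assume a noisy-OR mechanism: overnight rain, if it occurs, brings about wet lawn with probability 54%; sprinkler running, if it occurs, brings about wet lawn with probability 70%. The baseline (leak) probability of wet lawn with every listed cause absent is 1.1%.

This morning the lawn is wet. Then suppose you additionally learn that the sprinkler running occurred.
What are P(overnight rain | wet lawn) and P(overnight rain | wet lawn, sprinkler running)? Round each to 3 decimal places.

Under noisy-OR, P(wet lawn | causes) = 1 − (1−0.011)·∏(1−qᵢ) over the active causes.
Weight on overnight rain=true, given the evidence: 0.056359 + 0.100686 = 0.157045
Denominator P(wet lawn): 0.011×0.78×0.47 + 0.7033×0.78×0.53 + 0.54506×0.22×0.47 + 0.863518×0.22×0.53 = 0.451822
P(overnight rain | wet lawn) = 0.157045/0.451822 ≈ 0.348

Now also conditioning on sprinkler running=true:
P(wet lawn | sprinkler running) = 0.7033×0.78 + 0.863518×0.22 = 0.548574 + 0.189974 = 0.738548
Of this, 0.189974 comes from 0.863518×0.22 (the overnight rain=true cases).
Hence the posterior is 0.189974/0.738548 ≈ 0.257.

P(overnight rain | wet lawn) ≈ 0.348; P(overnight rain | wet lawn, sprinkler running) ≈ 0.257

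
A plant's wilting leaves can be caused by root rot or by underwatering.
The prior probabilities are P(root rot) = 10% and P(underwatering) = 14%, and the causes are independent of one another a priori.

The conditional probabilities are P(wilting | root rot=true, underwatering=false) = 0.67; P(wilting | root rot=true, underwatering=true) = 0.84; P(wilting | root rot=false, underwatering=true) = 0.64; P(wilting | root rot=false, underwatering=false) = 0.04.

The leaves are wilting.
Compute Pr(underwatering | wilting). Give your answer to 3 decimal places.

Pr(underwatering | wilting) ≈ 0.511

For the numerator, keep only underwatering=true terms: 0.080640 + 0.011760 = 0.092400
Normalizer over all consistent configurations: 0.04·0.9·0.86 + 0.64·0.9·0.14 + 0.67·0.1·0.86 + 0.84·0.1·0.14 = 0.180980
P(underwatering | wilting) = 0.092400/0.180980 ≈ 0.511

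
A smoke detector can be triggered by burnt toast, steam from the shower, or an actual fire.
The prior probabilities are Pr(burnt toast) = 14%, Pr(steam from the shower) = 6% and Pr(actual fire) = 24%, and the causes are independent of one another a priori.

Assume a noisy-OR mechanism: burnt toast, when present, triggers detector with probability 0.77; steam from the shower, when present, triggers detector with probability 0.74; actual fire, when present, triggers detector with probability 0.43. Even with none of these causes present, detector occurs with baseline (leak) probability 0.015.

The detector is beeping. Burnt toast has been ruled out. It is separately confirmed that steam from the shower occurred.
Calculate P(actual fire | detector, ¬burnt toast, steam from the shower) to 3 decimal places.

Under noisy-OR, P(detector | causes) = 1 − (1−0.015)·∏(1−qᵢ) over the active causes.
For the numerator, keep only actual fire=true terms: 0.854023·0.24 = 0.204966
Denominator P(detector | ¬burnt toast, steam from the shower): 0.7439·0.76 + 0.854023·0.24 = 0.770330
Posterior = 0.204966 / 0.770330 ≈ 0.266

P(actual fire | detector, ¬burnt toast, steam from the shower) ≈ 0.266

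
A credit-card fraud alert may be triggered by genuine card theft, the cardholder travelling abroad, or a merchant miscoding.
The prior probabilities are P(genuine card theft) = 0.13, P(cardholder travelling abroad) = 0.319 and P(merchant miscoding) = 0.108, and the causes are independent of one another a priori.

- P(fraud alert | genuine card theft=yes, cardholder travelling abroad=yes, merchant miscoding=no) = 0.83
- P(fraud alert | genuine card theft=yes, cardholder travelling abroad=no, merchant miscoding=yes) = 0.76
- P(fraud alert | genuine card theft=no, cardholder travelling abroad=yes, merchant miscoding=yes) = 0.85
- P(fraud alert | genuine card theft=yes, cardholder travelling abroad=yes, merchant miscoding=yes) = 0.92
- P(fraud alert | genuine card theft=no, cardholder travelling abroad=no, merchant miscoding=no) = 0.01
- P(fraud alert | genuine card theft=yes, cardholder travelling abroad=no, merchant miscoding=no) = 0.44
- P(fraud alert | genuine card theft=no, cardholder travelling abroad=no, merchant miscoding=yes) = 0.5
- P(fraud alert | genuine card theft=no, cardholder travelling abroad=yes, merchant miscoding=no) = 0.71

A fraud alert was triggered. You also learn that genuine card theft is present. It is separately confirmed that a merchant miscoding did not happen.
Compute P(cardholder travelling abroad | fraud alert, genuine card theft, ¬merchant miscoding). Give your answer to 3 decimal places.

P(cardholder travelling abroad | fraud alert, genuine card theft, ¬merchant miscoding) ≈ 0.469

Numerator (weight on configurations with cardholder travelling abroad): 0.83×0.319 = 0.264770
The normalizing constant is 0.44×0.681 + 0.83×0.319 = 0.564410
P(cardholder travelling abroad | fraud alert, genuine card theft, ¬merchant miscoding) = 0.264770/0.564410 ≈ 0.469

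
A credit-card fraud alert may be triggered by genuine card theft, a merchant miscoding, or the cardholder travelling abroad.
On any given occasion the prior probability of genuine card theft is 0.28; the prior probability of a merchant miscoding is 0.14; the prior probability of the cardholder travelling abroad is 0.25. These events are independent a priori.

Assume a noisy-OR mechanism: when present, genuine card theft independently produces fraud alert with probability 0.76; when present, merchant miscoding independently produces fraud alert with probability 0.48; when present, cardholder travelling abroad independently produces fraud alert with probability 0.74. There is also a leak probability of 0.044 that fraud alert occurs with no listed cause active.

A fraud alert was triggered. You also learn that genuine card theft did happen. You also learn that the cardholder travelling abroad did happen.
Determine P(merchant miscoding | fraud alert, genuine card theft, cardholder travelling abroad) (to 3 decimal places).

P(merchant miscoding | fraud alert, genuine card theft, cardholder travelling abroad) ≈ 0.144

Under noisy-OR, P(fraud alert | causes) = 1 − (1−0.044)·∏(1−qᵢ) over the active causes.
Enumerate both values of merchant miscoding and weight by the priors:
  P(fraud alert | genuine card theft, cardholder travelling abroad) = 0.940346*0.86 + 0.96898*0.14
        = 0.808698 + 0.135657 = 0.944355
Configurations with merchant miscoding contribute 0.135657, so
  P(merchant miscoding | fraud alert, genuine card theft, cardholder travelling abroad) = 0.135657 / 0.944355 ≈ 0.144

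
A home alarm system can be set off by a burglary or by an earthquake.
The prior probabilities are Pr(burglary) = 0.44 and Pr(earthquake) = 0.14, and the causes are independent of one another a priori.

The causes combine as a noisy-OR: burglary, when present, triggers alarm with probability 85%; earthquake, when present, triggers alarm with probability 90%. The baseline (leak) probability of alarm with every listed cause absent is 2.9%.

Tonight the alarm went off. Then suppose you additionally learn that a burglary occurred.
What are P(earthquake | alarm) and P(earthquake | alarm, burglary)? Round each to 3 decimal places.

P(earthquake | alarm) ≈ 0.281; P(earthquake | alarm, burglary) ≈ 0.158

Under noisy-OR, P(alarm | causes) = 1 − (1−0.029)·∏(1−qᵢ) over the active causes.
Enumerate the 4 (burglary, earthquake) configurations and weight by the priors:
  P(alarm) = 0.029·0.56·0.86 + 0.9029·0.56·0.14 + 0.85435·0.44·0.86 + 0.985435·0.44·0.14
        = 0.013966 + 0.070787 + 0.323286 + 0.060703 = 0.468742
Configurations with earthquake contribute 0.131490, so
  P(earthquake | alarm) = 0.131490 / 0.468742 ≈ 0.281

Now also conditioning on burglary=true:
Sum P(alarm|·) weighted by the priors over both values of earthquake:
  P(alarm | burglary) = 0.85435×0.86 + 0.985435×0.14
        = 0.734741 + 0.137961 = 0.872702
Keeping only the earthquake-present terms gives 0.137961, so
  P(earthquake | alarm, burglary) = 0.137961 / 0.872702 ≈ 0.158
This is intercausal reasoning (explaining away): once burglary accounts for the alarm, earthquake becomes less likely.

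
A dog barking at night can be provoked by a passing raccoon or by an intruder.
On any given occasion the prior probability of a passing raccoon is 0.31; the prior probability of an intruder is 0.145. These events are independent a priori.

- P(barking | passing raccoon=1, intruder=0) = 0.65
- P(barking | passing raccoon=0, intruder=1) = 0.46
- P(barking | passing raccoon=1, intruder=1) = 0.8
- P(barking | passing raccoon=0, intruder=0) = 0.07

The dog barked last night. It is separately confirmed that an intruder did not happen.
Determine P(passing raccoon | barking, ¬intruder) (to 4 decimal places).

P(passing raccoon | barking, ¬intruder) ≈ 0.8066

P(barking | ¬intruder) = 0.07*0.69 + 0.65*0.31 = 0.048300 + 0.201500 = 0.249800
Of this, 0.201500 comes from 0.65*0.31 (the passing raccoon=true cases).
So P(passing raccoon | barking, ¬intruder) = 0.201500/0.249800 ≈ 0.8066.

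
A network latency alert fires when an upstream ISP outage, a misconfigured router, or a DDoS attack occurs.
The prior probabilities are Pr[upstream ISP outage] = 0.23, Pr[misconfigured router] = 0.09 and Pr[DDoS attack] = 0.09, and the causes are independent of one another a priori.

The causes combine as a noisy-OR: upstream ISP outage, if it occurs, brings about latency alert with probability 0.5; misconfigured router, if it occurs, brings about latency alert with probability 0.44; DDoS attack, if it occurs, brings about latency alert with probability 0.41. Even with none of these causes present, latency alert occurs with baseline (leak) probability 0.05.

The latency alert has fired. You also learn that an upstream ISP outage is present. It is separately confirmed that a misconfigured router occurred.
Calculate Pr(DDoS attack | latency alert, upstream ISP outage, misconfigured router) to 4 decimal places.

Under noisy-OR, P(latency alert | causes) = 1 − (1−0.05)·∏(1−qᵢ) over the active causes.
P(latency alert | upstream ISP outage, misconfigured router) = 0.734·0.91 + 0.84306·0.09 = 0.667940 + 0.075875 = 0.743815
Restricting to configurations with DDoS attack present: 0.84306·0.09 = 0.075875.
P(DDoS attack | latency alert, upstream ISP outage, misconfigured router) = 0.075875 / 0.743815 ≈ 0.1020

Pr(DDoS attack | latency alert, upstream ISP outage, misconfigured router) ≈ 0.1020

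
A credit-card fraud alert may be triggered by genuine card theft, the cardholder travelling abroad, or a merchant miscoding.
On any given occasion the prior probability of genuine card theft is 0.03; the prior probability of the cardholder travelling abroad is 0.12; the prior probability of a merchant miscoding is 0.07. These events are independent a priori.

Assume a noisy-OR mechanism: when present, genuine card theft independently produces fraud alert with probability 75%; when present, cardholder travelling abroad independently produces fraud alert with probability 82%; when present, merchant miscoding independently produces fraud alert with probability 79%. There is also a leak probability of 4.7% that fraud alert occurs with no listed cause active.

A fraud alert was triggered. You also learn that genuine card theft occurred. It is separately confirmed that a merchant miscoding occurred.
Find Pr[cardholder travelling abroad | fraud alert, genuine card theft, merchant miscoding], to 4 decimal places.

Under noisy-OR, P(fraud alert | causes) = 1 − (1−0.047)·∏(1−qᵢ) over the active causes.
Sum P(fraud alert|·) weighted by the priors over both values of cardholder travelling abroad:
  P(fraud alert | genuine card theft, merchant miscoding) = 0.949967·0.88 + 0.990994·0.12
        = 0.835971 + 0.118919 = 0.954890
The terms with cardholder travelling abroad present sum to 0.118919, so
  P(cardholder travelling abroad | fraud alert, genuine card theft, merchant miscoding) = 0.118919 / 0.954890 ≈ 0.1245

Pr[cardholder travelling abroad | fraud alert, genuine card theft, merchant miscoding] ≈ 0.1245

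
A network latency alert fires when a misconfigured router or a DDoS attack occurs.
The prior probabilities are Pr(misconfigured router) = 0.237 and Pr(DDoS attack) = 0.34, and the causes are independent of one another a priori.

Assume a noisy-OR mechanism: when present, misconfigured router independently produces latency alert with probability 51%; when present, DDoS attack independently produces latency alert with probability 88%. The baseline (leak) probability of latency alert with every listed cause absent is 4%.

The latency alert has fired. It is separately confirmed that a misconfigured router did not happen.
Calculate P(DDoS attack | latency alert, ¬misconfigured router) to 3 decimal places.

Under noisy-OR, P(latency alert | causes) = 1 − (1−0.04)·∏(1−qᵢ) over the active causes.
By total probability over both values of DDoS attack:
  P(latency alert | ¬misconfigured router) = 0.04×0.66 + 0.8848×0.34
        = 0.026400 + 0.300832 = 0.327232
Configurations with DDoS attack contribute 0.300832, so
  P(DDoS attack | latency alert, ¬misconfigured router) = 0.300832 / 0.327232 ≈ 0.919

P(DDoS attack | latency alert, ¬misconfigured router) ≈ 0.919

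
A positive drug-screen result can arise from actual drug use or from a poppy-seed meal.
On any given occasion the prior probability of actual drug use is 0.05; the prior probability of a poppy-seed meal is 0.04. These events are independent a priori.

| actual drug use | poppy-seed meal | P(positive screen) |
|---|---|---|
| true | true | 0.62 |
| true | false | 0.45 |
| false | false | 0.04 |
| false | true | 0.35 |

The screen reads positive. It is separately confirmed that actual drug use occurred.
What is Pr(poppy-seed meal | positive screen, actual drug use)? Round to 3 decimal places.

Pr(poppy-seed meal | positive screen, actual drug use) ≈ 0.054

P(positive screen | actual drug use) = 0.45×0.96 + 0.62×0.04 = 0.432000 + 0.024800 = 0.456800
Restricting to configurations with poppy-seed meal present: 0.62×0.04 = 0.024800.
P(poppy-seed meal | positive screen, actual drug use) = 0.024800 / 0.456800 ≈ 0.054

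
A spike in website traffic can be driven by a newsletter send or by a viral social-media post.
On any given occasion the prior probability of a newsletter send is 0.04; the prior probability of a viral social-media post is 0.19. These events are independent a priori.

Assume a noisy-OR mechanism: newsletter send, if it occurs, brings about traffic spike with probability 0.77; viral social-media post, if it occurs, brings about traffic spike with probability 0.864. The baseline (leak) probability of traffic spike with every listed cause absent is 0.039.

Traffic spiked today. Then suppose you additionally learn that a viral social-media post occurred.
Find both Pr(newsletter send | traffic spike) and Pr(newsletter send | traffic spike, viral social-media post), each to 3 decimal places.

Pr(newsletter send | traffic spike) ≈ 0.147; Pr(newsletter send | traffic spike, viral social-media post) ≈ 0.044

Under noisy-OR, P(traffic spike | causes) = 1 − (1−0.039)·∏(1−qᵢ) over the active causes.
P(traffic spike) = 0.039×0.96×0.81 + 0.869304×0.96×0.19 + 0.77897×0.04×0.81 + 0.96994×0.04×0.19 = 0.030326 + 0.158561 + 0.025239 + 0.007372 = 0.221498
Restricting to configurations with newsletter send present: 0.025239 + 0.007372 = 0.032611.
Hence the posterior is 0.032611/0.221498 ≈ 0.147.

Now condition on the additional information:
Sum P(traffic spike|·) weighted by the priors over both values of newsletter send:
  P(traffic spike | viral social-media post) = 0.869304*0.96 + 0.96994*0.04
        = 0.834532 + 0.038798 = 0.873330
Configurations with newsletter send contribute 0.038798, so
  P(newsletter send | traffic spike, viral social-media post) = 0.038798 / 0.873330 ≈ 0.044
The drop from 0.147 to 0.044 is the explaining-away (discounting) effect.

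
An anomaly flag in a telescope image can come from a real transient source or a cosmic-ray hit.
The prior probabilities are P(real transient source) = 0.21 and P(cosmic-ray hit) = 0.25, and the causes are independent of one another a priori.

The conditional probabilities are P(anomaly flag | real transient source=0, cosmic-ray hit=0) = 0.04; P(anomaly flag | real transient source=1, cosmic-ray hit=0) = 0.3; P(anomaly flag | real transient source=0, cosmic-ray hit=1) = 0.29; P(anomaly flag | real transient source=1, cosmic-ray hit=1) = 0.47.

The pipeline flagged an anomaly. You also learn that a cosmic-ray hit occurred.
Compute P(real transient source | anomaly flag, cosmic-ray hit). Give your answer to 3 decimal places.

P(real transient source | anomaly flag, cosmic-ray hit) ≈ 0.301

Sum P(anomaly flag|·) weighted by the priors over both values of real transient source:
  P(anomaly flag | cosmic-ray hit) = 0.29×0.79 + 0.47×0.21
        = 0.229100 + 0.098700 = 0.327800
The terms with real transient source present sum to 0.098700, so
  P(real transient source | anomaly flag, cosmic-ray hit) = 0.098700 / 0.327800 ≈ 0.301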